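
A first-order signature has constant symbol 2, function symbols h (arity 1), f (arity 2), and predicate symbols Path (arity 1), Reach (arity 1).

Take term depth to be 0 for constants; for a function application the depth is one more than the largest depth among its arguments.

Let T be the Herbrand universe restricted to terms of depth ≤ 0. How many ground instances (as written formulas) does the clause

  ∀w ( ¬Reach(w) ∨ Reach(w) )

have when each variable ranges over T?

1

Ground terms of depth ≤ 0:
  If N_k denotes the number of depth-≤k ground terms, the 1 constant gives N_0 = 1, and each function symbol of arity r contributes N_{k-1}^r new terms at level k: N_k = 1 + N_{k-1} + N_{k-1}^2.
  N_0 = 1
  Explicitly: 2.
So there is exactly 1 ground term available for substitution.
The clause has 1 distinct variable (w), which appears in the body. In the free term algebra distinct substitutions yield syntactically distinct ground instances.
Number of ground instances = 1.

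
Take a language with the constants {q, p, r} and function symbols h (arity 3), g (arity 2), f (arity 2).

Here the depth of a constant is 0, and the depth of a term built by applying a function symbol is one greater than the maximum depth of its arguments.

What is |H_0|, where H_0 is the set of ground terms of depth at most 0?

3

Write N_k for the number of ground terms of depth ≤ k. A term of depth ≤ k is either a constant or a function symbol applied to arguments of depth ≤ k−1, so N_k = 3 + N_{k-1}^3 + N_{k-1}^2 + N_{k-1}^2.
N_0 = 3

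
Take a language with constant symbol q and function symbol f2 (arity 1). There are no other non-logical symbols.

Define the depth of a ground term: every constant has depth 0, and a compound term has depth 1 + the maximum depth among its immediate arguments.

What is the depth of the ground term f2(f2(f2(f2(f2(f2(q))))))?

6

depth(f2(q)) = 1 + depth(q) = 1 + 0 = 1
depth(f2(f2(q))) = 1 + depth(f2(q)) = 1 + 1 = 2
depth(f2(f2(f2(q)))) = 1 + depth(f2(f2(q))) = 1 + 2 = 3
depth(f2(f2(f2(f2(q))))) = 1 + depth(f2(f2(f2(q)))) = 1 + 3 = 4
depth(f2(f2(f2(f2(f2(q)))))) = 1 + depth(f2(f2(f2(f2(q))))) = 1 + 4 = 5
depth(f2(f2(f2(f2(f2(f2(q))))))) = 1 + depth(f2(f2(f2(f2(f2(q)))))) = 1 + 5 = 6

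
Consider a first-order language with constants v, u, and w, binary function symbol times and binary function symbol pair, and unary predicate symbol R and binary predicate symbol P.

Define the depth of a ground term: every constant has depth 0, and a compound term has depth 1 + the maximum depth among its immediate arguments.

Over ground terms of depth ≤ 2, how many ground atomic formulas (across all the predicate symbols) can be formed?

784110

First count ground terms of depth ≤ 2.
Let N_k = |{terms of depth ≤ k}|. Then N_0 = 3 and N_k = 3 + N_{k-1}^2 + N_{k-1}^2 for k ≥ 1 (one summand per function symbol, arity giving the exponent).
N_0 = 3
N_1 = 3 + 3^2 + 3^2 = 21
N_2 = 3 + 21^2 + 21^2 = 885
So |H| = 885.
Ground atoms are formed by filling each argument slot of a predicate with a term from H, so an r-ary predicate gives |H|^r atoms:
  R: 885;  P: 885^2 = 783225
Total ground atoms: 885 + 783225 = 784110.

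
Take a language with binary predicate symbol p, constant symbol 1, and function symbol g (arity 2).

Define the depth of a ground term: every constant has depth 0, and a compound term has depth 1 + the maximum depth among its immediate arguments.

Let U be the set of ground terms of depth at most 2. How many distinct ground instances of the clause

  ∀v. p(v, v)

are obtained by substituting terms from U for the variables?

Ground terms of depth ≤ 2:
  Let N_k = |{terms of depth ≤ k}|. Then N_0 = 1 and N_k = 1 + N_{k-1}^2 for k ≥ 1 (one summand per function symbol, arity giving the exponent).
  N_0 = 1
  N_1 = 1 + 1^2 = 2
  N_2 = 1 + 2^2 = 5
So there are 5 ground terms available for substitution.
The body mentions the single quantified variable v; since ground terms form a free algebra, no two substitutions collapse to the same formula.
Number of ground instances = 5.

5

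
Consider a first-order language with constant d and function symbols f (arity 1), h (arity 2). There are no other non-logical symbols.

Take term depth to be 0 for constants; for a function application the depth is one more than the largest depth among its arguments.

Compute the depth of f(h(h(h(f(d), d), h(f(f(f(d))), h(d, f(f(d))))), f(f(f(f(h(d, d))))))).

depth(f(d)) = 1 + depth(d) = 1 + 0 = 1
depth(h(f(d), d)) = 1 + max(1, 0) = 2
depth(f(f(d))) = 1 + depth(f(d)) = 1 + 1 = 2
depth(f(f(f(d)))) = 1 + depth(f(f(d))) = 1 + 2 = 3
depth(h(d, f(f(d)))) = 1 + max(0, 2) = 3
depth(h(f(f(f(d))), h(d, f(f(d))))) = 1 + max(3, 3) = 4
depth(h(h(f(d), d), h(f(f(f(d))), h(d, f(f(d)))))) = 1 + max(2, 4) = 5
depth(h(d, d)) = 1 + max(0, 0) = 1
depth(f(h(d, d))) = 1 + depth(h(d, d)) = 1 + 1 = 2
depth(f(f(h(d, d)))) = 1 + depth(f(h(d, d))) = 1 + 2 = 3
depth(f(f(f(h(d, d))))) = 1 + depth(f(f(h(d, d)))) = 1 + 3 = 4
depth(f(f(f(f(h(d, d)))))) = 1 + depth(f(f(f(h(d, d))))) = 1 + 4 = 5
depth(h(h(h(f(d), d), h(f(f(f(d))), h(d, f(f(d))))), f(f(f(f(h(d, d))))))) = 1 + max(5, 5) = 6
depth(f(h(h(h(f(d), d), h(f(f(f(d))), h(d, f(f(d))))), f(f(f(f(h(d, d)))))))) = 1 + depth(h(h(h(f(d), d), h(f(f(f(d))), h(d, f(f(d))))), f(f(f(f(h(d, d))))))) = 1 + 6 = 7

7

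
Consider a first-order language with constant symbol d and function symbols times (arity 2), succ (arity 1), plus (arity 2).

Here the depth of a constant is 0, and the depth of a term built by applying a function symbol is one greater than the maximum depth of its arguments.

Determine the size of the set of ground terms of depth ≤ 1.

4

Write N_k for the number of ground terms of depth ≤ k. A term of depth ≤ k is either a constant or a function symbol applied to arguments of depth ≤ k−1, so N_k = 1 + N_{k-1}^2 + N_{k-1} + N_{k-1}^2.
N_0 = 1
N_1 = 1 + 1^2 + 1 + 1^2 = 4
Explicitly: d, times(d, d), succ(d), plus(d, d).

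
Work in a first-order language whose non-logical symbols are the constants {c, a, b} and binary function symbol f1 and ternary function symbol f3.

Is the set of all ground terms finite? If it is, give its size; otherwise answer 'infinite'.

infinite

The signature has at least one function symbol (f1, arity 2) and at least one constant (c).
Iterating f1 gives infinitely many distinct ground terms: c, f1(c, c), f1(f1(c, c), f1(c, c)), ...
So the Herbrand universe is infinite.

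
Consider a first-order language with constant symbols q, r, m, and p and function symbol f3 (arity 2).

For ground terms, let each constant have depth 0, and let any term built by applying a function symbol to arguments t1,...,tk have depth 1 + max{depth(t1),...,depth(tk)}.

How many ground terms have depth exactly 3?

If N_k denotes the number of depth-≤k ground terms, the 4 constants give N_0 = 4, and each function symbol of arity r contributes N_{k-1}^r new terms at level k: N_k = 4 + N_{k-1}^2.
N_0 = 4
N_1 = 4 + 4^2 = 20
N_2 = 4 + 20^2 = 404
N_3 = 4 + 404^2 = 163220
Terms of depth exactly 3: N_3 − N_2 = 163220 − 404 = 162816.

162816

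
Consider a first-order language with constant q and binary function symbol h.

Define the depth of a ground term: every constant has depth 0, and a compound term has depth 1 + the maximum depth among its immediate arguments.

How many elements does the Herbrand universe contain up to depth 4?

677

If N_k denotes the number of depth-≤k ground terms, the 1 constant gives N_0 = 1, and each function symbol of arity r contributes N_{k-1}^r new terms at level k: N_k = 1 + N_{k-1}^2.
N_0 = 1
N_1 = 1 + 1^2 = 2
N_2 = 1 + 2^2 = 5
N_3 = 1 + 5^2 = 26
N_4 = 1 + 26^2 = 677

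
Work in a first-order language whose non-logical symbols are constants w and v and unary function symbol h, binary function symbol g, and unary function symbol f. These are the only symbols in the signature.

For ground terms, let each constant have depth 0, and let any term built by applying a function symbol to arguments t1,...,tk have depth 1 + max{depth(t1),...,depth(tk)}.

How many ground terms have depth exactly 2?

112

Let N_k = |{terms of depth ≤ k}|. Then N_0 = 2 and N_k = 2 + N_{k-1} + N_{k-1}^2 + N_{k-1} for k ≥ 1 (one summand per function symbol, arity giving the exponent).
N_0 = 2
N_1 = 2 + 2 + 2^2 + 2 = 10
N_2 = 2 + 10 + 10^2 + 10 = 122
Terms of depth exactly 2: N_2 − N_1 = 122 − 10 = 112.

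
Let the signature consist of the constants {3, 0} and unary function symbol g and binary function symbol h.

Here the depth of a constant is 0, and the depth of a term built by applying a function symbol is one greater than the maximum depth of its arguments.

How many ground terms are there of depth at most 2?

Let N_k = |{terms of depth ≤ k}|. Then N_0 = 2 and N_k = 2 + N_{k-1} + N_{k-1}^2 for k ≥ 1 (one summand per function symbol, arity giving the exponent).
N_0 = 2
N_1 = 2 + 2 + 2^2 = 8
N_2 = 2 + 8 + 8^2 = 74

74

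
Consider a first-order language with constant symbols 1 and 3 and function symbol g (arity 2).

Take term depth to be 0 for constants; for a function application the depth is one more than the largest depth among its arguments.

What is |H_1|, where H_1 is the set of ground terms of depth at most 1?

6

Count level by level. With function symbols g/2, the terms of depth ≤ k are the 2 constants together with each function applied to depth-≤(k−1) tuples, so N_k = 2 + N_{k-1}^2.
N_0 = 2
N_1 = 2 + 2^2 = 6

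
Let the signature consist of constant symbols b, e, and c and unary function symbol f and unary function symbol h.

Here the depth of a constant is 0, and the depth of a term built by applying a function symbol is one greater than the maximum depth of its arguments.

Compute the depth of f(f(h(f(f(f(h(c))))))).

depth(h(c)) = 1 + depth(c) = 1 + 0 = 1
depth(f(h(c))) = 1 + depth(h(c)) = 1 + 1 = 2
depth(f(f(h(c)))) = 1 + depth(f(h(c))) = 1 + 2 = 3
depth(f(f(f(h(c))))) = 1 + depth(f(f(h(c)))) = 1 + 3 = 4
depth(h(f(f(f(h(c)))))) = 1 + depth(f(f(f(h(c))))) = 1 + 4 = 5
depth(f(h(f(f(f(h(c))))))) = 1 + depth(h(f(f(f(h(c)))))) = 1 + 5 = 6
depth(f(f(h(f(f(f(h(c)))))))) = 1 + depth(f(h(f(f(f(h(c))))))) = 1 + 6 = 7

7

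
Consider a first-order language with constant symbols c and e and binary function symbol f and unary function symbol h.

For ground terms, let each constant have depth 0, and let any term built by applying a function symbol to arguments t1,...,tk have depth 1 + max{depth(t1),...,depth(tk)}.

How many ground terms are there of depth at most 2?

74

Count level by level. With function symbols f/2, h/1, the terms of depth ≤ k are the 2 constants together with each function applied to depth-≤(k−1) tuples, so N_k = 2 + N_{k-1}^2 + N_{k-1}.
N_0 = 2
N_1 = 2 + 2^2 + 2 = 8
N_2 = 2 + 8^2 + 8 = 74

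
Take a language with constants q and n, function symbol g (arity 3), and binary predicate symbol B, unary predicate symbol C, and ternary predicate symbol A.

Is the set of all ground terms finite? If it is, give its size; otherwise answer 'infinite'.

The signature has at least one function symbol (g, arity 3) and at least one constant (q).
Iterating g gives infinitely many distinct ground terms: q, g(q, q, q), g(g(q, q, q), g(q, q, q), g(q, q, q)), ...
So the Herbrand universe is infinite.

infinite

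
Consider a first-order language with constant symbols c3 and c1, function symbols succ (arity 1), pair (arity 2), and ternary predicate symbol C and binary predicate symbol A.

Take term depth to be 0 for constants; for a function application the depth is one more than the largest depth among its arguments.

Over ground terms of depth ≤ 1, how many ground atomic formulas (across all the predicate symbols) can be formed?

576

First count ground terms of depth ≤ 1.
Count level by level. With function symbols succ/1, pair/2, the terms of depth ≤ k are the 2 constants together with each function applied to depth-≤(k−1) tuples, so N_k = 2 + N_{k-1} + N_{k-1}^2.
N_0 = 2
N_1 = 2 + 2 + 2^2 = 8
So |H| = 8.
A ground atom is a predicate applied to a tuple of terms from H, so the count is the sum over predicates of |H|^arity:
  C: 8^3 = 512;  A: 8^2 = 64
Total ground atoms: 512 + 64 = 576.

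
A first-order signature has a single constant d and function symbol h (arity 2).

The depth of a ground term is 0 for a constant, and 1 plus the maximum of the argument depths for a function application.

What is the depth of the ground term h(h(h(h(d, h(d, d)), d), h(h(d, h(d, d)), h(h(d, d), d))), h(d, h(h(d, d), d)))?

depth(h(d, d)) = 1 + max(0, 0) = 1
depth(h(d, h(d, d))) = 1 + max(0, 1) = 2
depth(h(h(d, h(d, d)), d)) = 1 + max(2, 0) = 3
depth(h(h(d, d), d)) = 1 + max(1, 0) = 2
depth(h(h(d, h(d, d)), h(h(d, d), d))) = 1 + max(2, 2) = 3
depth(h(h(h(d, h(d, d)), d), h(h(d, h(d, d)), h(h(d, d), d)))) = 1 + max(3, 3) = 4
depth(h(d, h(h(d, d), d))) = 1 + max(0, 2) = 3
depth(h(h(h(h(d, h(d, d)), d), h(h(d, h(d, d)), h(h(d, d), d))), h(d, h(h(d, d), d)))) = 1 + max(4, 3) = 5

5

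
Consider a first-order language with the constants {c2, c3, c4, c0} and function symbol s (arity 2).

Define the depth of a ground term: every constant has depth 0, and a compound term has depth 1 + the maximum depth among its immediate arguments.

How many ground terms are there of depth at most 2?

404

Let N_k = |{terms of depth ≤ k}|. Then N_0 = 4 and N_k = 4 + N_{k-1}^2 for k ≥ 1 (one summand per function symbol, arity giving the exponent).
N_0 = 4
N_1 = 4 + 4^2 = 20
N_2 = 4 + 20^2 = 404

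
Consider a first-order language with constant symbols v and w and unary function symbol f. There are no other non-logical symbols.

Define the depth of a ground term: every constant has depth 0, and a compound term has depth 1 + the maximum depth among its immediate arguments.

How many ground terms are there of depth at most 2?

Write N_k for the number of ground terms of depth ≤ k. A term of depth ≤ k is either a constant or a function symbol applied to arguments of depth ≤ k−1, so N_k = 2 + N_{k-1}.
N_0 = 2
N_1 = 2 + 2 = 4
N_2 = 2 + 4 = 6
Explicitly: v, w, f(v), f(w), f(f(v)), f(f(w)).

6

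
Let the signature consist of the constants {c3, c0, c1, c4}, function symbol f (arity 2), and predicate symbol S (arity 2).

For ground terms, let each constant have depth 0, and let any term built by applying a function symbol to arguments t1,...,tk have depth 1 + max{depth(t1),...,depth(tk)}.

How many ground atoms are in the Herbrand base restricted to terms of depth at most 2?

163216

First count ground terms of depth ≤ 2.
Let N_k count ground terms of depth at most k. Each non-constant term of depth ≤ k is some function symbol applied to depth-≤(k−1) arguments, giving N_k = 4 + N_{k-1}^2.
N_0 = 4
N_1 = 4 + 4^2 = 20
N_2 = 4 + 20^2 = 404
So |H| = 404.
For each predicate symbol, the number of ground atoms is |H| raised to its arity; summing:
  S: 404^2 = 163216
Total ground atoms: 163216.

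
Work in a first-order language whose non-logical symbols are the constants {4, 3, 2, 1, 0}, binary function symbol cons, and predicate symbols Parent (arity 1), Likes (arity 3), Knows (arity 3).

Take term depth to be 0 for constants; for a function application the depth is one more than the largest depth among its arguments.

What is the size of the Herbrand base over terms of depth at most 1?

54030

First count ground terms of depth ≤ 1.
Let N_k = |{terms of depth ≤ k}|. Then N_0 = 5 and N_k = 5 + N_{k-1}^2 for k ≥ 1 (one summand per function symbol, arity giving the exponent).
N_0 = 5
N_1 = 5 + 5^2 = 30
So |H| = 30.
Each predicate of arity r yields |H|^r ground atoms (one per choice of an r-tuple from H):
  Parent: 30;  Likes: 30^3 = 27000;  Knows: 30^3 = 27000
Total ground atoms: 30 + 27000 + 27000 = 54030.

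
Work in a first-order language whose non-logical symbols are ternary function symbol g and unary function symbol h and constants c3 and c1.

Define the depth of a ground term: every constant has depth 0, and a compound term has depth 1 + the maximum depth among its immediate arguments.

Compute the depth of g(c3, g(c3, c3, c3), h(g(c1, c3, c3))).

3

depth(g(c3, c3, c3)) = 1 + max(0, 0, 0) = 1
depth(g(c1, c3, c3)) = 1 + max(0, 0, 0) = 1
depth(h(g(c1, c3, c3))) = 1 + depth(g(c1, c3, c3)) = 1 + 1 = 2
depth(g(c3, g(c3, c3, c3), h(g(c1, c3, c3)))) = 1 + max(0, 1, 2) = 3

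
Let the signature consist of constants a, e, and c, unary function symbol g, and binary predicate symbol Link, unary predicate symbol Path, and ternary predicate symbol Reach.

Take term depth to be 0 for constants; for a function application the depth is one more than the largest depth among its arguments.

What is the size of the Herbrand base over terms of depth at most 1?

258

First count ground terms of depth ≤ 1.
Let N_k = |{terms of depth ≤ k}|. Then N_0 = 3 and N_k = 3 + N_{k-1} for k ≥ 1 (one summand per function symbol, arity giving the exponent).
N_0 = 3
N_1 = 3 + 3 = 6
Explicitly: a, e, c, g(a), g(e), g(c).
So |H| = 6.
For each predicate symbol, the number of ground atoms is |H| raised to its arity; summing:
  Link: 6^2 = 36;  Path: 6;  Reach: 6^3 = 216
Total ground atoms: 36 + 6 + 216 = 258.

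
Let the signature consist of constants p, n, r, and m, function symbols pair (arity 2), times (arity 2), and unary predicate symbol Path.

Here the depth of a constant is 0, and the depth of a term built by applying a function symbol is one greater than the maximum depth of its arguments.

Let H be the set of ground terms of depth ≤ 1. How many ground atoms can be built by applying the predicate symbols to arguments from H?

36

First count ground terms of depth ≤ 1.
Write N_k for the number of ground terms of depth ≤ k. A term of depth ≤ k is either a constant or a function symbol applied to arguments of depth ≤ k−1, so N_k = 4 + N_{k-1}^2 + N_{k-1}^2.
N_0 = 4
N_1 = 4 + 4^2 + 4^2 = 36
So |H| = 36.
Ground atoms are formed by filling each argument slot of a predicate with a term from H, so an r-ary predicate gives |H|^r atoms:
  Path: 36
Total ground atoms: 36.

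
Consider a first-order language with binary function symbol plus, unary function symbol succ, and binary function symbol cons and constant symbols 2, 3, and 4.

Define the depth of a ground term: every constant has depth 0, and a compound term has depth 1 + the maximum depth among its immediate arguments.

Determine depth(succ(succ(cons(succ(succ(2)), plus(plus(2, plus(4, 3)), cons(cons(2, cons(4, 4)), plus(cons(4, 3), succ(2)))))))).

7

depth(succ(2)) = 1 + depth(2) = 1 + 0 = 1
depth(succ(succ(2))) = 1 + depth(succ(2)) = 1 + 1 = 2
depth(plus(4, 3)) = 1 + max(0, 0) = 1
depth(plus(2, plus(4, 3))) = 1 + max(0, 1) = 2
depth(cons(4, 4)) = 1 + max(0, 0) = 1
depth(cons(2, cons(4, 4))) = 1 + max(0, 1) = 2
depth(cons(4, 3)) = 1 + max(0, 0) = 1
depth(plus(cons(4, 3), succ(2))) = 1 + max(1, 1) = 2
depth(cons(cons(2, cons(4, 4)), plus(cons(4, 3), succ(2)))) = 1 + max(2, 2) = 3
depth(plus(plus(2, plus(4, 3)), cons(cons(2, cons(4, 4)), plus(cons(4, 3), succ(2))))) = 1 + max(2, 3) = 4
depth(cons(succ(succ(2)), plus(plus(2, plus(4, 3)), cons(cons(2, cons(4, 4)), plus(cons(4, 3), succ(2)))))) = 1 + max(2, 4) = 5
depth(succ(cons(succ(succ(2)), plus(plus(2, plus(4, 3)), cons(cons(2, cons(4, 4)), plus(cons(4, 3), succ(2))))))) = 1 + depth(cons(succ(succ(2)), plus(plus(2, plus(4, 3)), cons(cons(2, cons(4, 4)), plus(cons(4, 3), succ(2)))))) = 1 + 5 = 6
depth(succ(succ(cons(succ(succ(2)), plus(plus(2, plus(4, 3)), cons(cons(2, cons(4, 4)), plus(cons(4, 3), succ(2)))))))) = 1 + depth(succ(cons(succ(succ(2)), plus(plus(2, plus(4, 3)), cons(cons(2, cons(4, 4)), plus(cons(4, 3), succ(2))))))) = 1 + 6 = 7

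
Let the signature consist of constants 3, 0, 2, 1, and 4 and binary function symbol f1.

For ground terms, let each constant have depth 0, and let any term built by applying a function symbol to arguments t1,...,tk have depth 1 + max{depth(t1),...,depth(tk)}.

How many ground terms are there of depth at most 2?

Let N_k = |{terms of depth ≤ k}|. Then N_0 = 5 and N_k = 5 + N_{k-1}^2 for k ≥ 1 (one summand per function symbol, arity giving the exponent).
N_0 = 5
N_1 = 5 + 5^2 = 30
N_2 = 5 + 30^2 = 905

905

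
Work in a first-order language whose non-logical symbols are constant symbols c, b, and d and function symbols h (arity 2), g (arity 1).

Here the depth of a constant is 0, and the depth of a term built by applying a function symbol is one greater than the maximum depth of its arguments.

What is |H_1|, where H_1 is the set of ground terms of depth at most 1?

15

Let N_k = |{terms of depth ≤ k}|. Then N_0 = 3 and N_k = 3 + N_{k-1}^2 + N_{k-1} for k ≥ 1 (one summand per function symbol, arity giving the exponent).
N_0 = 3
N_1 = 3 + 3^2 + 3 = 15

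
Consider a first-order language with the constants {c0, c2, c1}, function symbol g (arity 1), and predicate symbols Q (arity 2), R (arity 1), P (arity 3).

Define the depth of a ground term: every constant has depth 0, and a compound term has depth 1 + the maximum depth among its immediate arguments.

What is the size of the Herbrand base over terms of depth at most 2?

819

First count ground terms of depth ≤ 2.
Let N_k = |{terms of depth ≤ k}|. Then N_0 = 3 and N_k = 3 + N_{k-1} for k ≥ 1 (one summand per function symbol, arity giving the exponent).
N_0 = 3
N_1 = 3 + 3 = 6
N_2 = 3 + 6 = 9
Explicitly: c0, c2, c1, g(c0), g(c2), g(c1), g(g(c0)), g(g(c2)), g(g(c1)).
So |H| = 9.
Each predicate of arity r yields |H|^r ground atoms (one per choice of an r-tuple from H):
  Q: 9^2 = 81;  R: 9;  P: 9^3 = 729
Total ground atoms: 81 + 9 + 729 = 819.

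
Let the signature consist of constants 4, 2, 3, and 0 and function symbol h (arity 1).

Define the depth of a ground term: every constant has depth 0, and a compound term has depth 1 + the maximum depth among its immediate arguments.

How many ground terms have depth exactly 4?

Let N_k count ground terms of depth at most k. Each non-constant term of depth ≤ k is some function symbol applied to depth-≤(k−1) arguments, giving N_k = 4 + N_{k-1}.
N_0 = 4
N_1 = 4 + 4 = 8
N_2 = 4 + 8 = 12
N_3 = 4 + 12 = 16
N_4 = 4 + 16 = 20
Terms of depth exactly 4: N_4 − N_3 = 20 − 16 = 4.

4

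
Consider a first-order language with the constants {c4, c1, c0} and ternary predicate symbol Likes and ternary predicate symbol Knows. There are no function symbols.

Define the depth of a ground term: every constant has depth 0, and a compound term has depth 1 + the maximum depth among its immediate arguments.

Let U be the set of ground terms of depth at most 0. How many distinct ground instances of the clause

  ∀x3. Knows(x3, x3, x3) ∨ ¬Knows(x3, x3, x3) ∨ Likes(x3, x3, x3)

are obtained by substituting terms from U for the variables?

3

Ground terms of depth ≤ 0:
  With no function symbols every ground term is a constant, so there are exactly 3 ground terms at every depth bound.
  N_0 = 3
  Explicitly: c4, c1, c0.
So there are 3 ground terms available for substitution.
The variable x3 ranges independently over the available ground terms, and distinct assignments produce distinct instances.
Number of ground instances = 3.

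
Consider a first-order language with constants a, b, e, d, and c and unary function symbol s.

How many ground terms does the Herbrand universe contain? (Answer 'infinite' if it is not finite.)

infinite

The signature has at least one function symbol (s, arity 1) and at least one constant (a).
Iterating s gives infinitely many distinct ground terms: a, s(a), s(s(a)), ...
So the Herbrand universe is infinite.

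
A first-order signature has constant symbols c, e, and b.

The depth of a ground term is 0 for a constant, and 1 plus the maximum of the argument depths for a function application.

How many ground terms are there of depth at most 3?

With no function symbols every ground term is a constant, so there are exactly 3 ground terms at every depth bound.
N_0 = 3
N_1 = 3
N_2 = 3
N_3 = 3
Explicitly: c, e, b.

3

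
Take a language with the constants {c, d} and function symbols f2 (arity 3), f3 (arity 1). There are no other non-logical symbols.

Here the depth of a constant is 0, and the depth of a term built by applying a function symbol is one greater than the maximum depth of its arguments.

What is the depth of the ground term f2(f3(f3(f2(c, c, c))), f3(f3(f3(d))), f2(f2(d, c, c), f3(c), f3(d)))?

4

depth(f2(c, c, c)) = 1 + max(0, 0, 0) = 1
depth(f3(f2(c, c, c))) = 1 + depth(f2(c, c, c)) = 1 + 1 = 2
depth(f3(f3(f2(c, c, c)))) = 1 + depth(f3(f2(c, c, c))) = 1 + 2 = 3
depth(f3(d)) = 1 + depth(d) = 1 + 0 = 1
depth(f3(f3(d))) = 1 + depth(f3(d)) = 1 + 1 = 2
depth(f3(f3(f3(d)))) = 1 + depth(f3(f3(d))) = 1 + 2 = 3
depth(f2(d, c, c)) = 1 + max(0, 0, 0) = 1
depth(f3(c)) = 1 + depth(c) = 1 + 0 = 1
depth(f2(f2(d, c, c), f3(c), f3(d))) = 1 + max(1, 1, 1) = 2
depth(f2(f3(f3(f2(c, c, c))), f3(f3(f3(d))), f2(f2(d, c, c), f3(c), f3(d)))) = 1 + max(3, 3, 2) = 4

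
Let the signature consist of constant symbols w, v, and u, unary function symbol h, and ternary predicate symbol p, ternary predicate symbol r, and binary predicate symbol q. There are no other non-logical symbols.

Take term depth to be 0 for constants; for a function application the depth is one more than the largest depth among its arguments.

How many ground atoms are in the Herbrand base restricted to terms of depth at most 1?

First count ground terms of depth ≤ 1.
If N_k denotes the number of depth-≤k ground terms, the 3 constants give N_0 = 3, and each function symbol of arity r contributes N_{k-1}^r new terms at level k: N_k = 3 + N_{k-1}.
N_0 = 3
N_1 = 3 + 3 = 6
So |H| = 6.
Each predicate of arity r yields |H|^r ground atoms (one per choice of an r-tuple from H):
  p: 6^3 = 216;  r: 6^3 = 216;  q: 6^2 = 36
Total ground atoms: 216 + 216 + 36 = 468.

468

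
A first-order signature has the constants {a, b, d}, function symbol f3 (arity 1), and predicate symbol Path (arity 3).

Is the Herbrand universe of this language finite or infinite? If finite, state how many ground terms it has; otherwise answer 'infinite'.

The signature has at least one function symbol (f3, arity 1) and at least one constant (a).
Iterating f3 gives infinitely many distinct ground terms: a, f3(a), f3(f3(a)), ...
So the Herbrand universe is infinite.

infinite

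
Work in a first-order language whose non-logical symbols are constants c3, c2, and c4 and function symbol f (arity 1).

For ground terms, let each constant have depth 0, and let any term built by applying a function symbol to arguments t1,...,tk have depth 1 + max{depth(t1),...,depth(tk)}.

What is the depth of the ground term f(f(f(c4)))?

3

depth(f(c4)) = 1 + depth(c4) = 1 + 0 = 1
depth(f(f(c4))) = 1 + depth(f(c4)) = 1 + 1 = 2
depth(f(f(f(c4)))) = 1 + depth(f(f(c4))) = 1 + 2 = 3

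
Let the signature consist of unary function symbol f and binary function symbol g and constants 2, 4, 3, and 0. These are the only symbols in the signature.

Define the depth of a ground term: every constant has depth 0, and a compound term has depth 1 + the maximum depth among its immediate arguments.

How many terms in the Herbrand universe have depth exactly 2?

580

Count level by level. With function symbols f/1, g/2, the terms of depth ≤ k are the 4 constants together with each function applied to depth-≤(k−1) tuples, so N_k = 4 + N_{k-1} + N_{k-1}^2.
N_0 = 4
N_1 = 4 + 4 + 4^2 = 24
N_2 = 4 + 24 + 24^2 = 604
Terms of depth exactly 2: N_2 − N_1 = 604 − 24 = 580.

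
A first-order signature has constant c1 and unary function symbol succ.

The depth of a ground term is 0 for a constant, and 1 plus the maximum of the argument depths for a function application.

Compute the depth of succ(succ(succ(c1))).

depth(succ(c1)) = 1 + depth(c1) = 1 + 0 = 1
depth(succ(succ(c1))) = 1 + depth(succ(c1)) = 1 + 1 = 2
depth(succ(succ(succ(c1)))) = 1 + depth(succ(succ(c1))) = 1 + 2 = 3

3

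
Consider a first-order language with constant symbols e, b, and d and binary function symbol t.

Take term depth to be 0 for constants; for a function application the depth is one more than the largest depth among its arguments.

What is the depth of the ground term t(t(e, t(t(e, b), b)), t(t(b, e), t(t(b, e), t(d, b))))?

4

depth(t(e, b)) = 1 + max(0, 0) = 1
depth(t(t(e, b), b)) = 1 + max(1, 0) = 2
depth(t(e, t(t(e, b), b))) = 1 + max(0, 2) = 3
depth(t(b, e)) = 1 + max(0, 0) = 1
depth(t(d, b)) = 1 + max(0, 0) = 1
depth(t(t(b, e), t(d, b))) = 1 + max(1, 1) = 2
depth(t(t(b, e), t(t(b, e), t(d, b)))) = 1 + max(1, 2) = 3
depth(t(t(e, t(t(e, b), b)), t(t(b, e), t(t(b, e), t(d, b))))) = 1 + max(3, 3) = 4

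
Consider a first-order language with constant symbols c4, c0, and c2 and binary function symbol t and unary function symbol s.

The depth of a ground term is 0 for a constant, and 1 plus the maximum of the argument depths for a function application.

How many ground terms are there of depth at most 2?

243

Let N_k = |{terms of depth ≤ k}|. Then N_0 = 3 and N_k = 3 + N_{k-1}^2 + N_{k-1} for k ≥ 1 (one summand per function symbol, arity giving the exponent).
N_0 = 3
N_1 = 3 + 3^2 + 3 = 15
N_2 = 3 + 15^2 + 15 = 243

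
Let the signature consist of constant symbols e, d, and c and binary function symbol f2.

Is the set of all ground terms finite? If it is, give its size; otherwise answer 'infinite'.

The signature has at least one function symbol (f2, arity 2) and at least one constant (e).
Iterating f2 gives infinitely many distinct ground terms: e, f2(e, e), f2(f2(e, e), f2(e, e)), ...
So the Herbrand universe is infinite.

infinite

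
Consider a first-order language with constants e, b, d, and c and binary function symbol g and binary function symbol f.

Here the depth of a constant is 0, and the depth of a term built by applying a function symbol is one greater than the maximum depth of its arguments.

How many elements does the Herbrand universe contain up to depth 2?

2596

Count level by level. With function symbols g/2, f/2, the terms of depth ≤ k are the 4 constants together with each function applied to depth-≤(k−1) tuples, so N_k = 4 + N_{k-1}^2 + N_{k-1}^2.
N_0 = 4
N_1 = 4 + 4^2 + 4^2 = 36
N_2 = 4 + 36^2 + 36^2 = 2596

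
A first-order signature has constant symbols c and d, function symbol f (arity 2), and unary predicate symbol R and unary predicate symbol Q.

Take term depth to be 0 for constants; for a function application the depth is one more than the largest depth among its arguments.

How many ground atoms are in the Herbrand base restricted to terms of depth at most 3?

First count ground terms of depth ≤ 3.
If N_k denotes the number of depth-≤k ground terms, the 2 constants give N_0 = 2, and each function symbol of arity r contributes N_{k-1}^r new terms at level k: N_k = 2 + N_{k-1}^2.
N_0 = 2
N_1 = 2 + 2^2 = 6
N_2 = 2 + 6^2 = 38
N_3 = 2 + 38^2 = 1446
So |H| = 1446.
Ground atoms are formed by filling each argument slot of a predicate with a term from H, so an r-ary predicate gives |H|^r atoms:
  R: 1446;  Q: 1446
Total ground atoms: 1446 + 1446 = 2892.

2892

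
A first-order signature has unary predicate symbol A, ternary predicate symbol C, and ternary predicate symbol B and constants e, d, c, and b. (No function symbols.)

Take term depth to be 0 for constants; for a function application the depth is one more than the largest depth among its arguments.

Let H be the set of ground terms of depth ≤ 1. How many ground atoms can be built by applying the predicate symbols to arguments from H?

132

First count ground terms of depth ≤ 1.
With no function symbols every ground term is a constant, so there are exactly 4 ground terms at every depth bound.
N_0 = 4
N_1 = 4
So |H| = 4.
Ground atoms are formed by filling each argument slot of a predicate with a term from H, so an r-ary predicate gives |H|^r atoms:
  A: 4;  C: 4^3 = 64;  B: 4^3 = 64
Total ground atoms: 4 + 64 + 64 = 132.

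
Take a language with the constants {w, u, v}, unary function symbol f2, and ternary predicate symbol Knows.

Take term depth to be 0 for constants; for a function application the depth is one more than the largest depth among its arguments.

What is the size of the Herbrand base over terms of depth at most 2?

729

First count ground terms of depth ≤ 2.
Count level by level. With function symbols f2/1, the terms of depth ≤ k are the 3 constants together with each function applied to depth-≤(k−1) tuples, so N_k = 3 + N_{k-1}.
N_0 = 3
N_1 = 3 + 3 = 6
N_2 = 3 + 6 = 9
Explicitly: w, u, v, f2(w), f2(u), f2(v), f2(f2(w)), f2(f2(u)), f2(f2(v)).
So |H| = 9.
Each predicate of arity r yields |H|^r ground atoms (one per choice of an r-tuple from H):
  Knows: 9^3 = 729
Total ground atoms: 729.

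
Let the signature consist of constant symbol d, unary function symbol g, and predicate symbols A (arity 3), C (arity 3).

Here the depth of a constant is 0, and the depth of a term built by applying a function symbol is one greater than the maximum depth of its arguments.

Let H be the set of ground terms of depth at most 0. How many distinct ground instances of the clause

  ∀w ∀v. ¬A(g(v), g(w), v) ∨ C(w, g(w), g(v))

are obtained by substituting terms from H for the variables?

Ground terms of depth ≤ 0:
  Write N_k for the number of ground terms of depth ≤ k. A term of depth ≤ k is either a constant or a function symbol applied to arguments of depth ≤ k−1, so N_k = 1 + N_{k-1}.
  N_0 = 1
  Explicitly: d.
So there is exactly 1 ground term available for substitution.
The clause has 2 distinct variables (w, v), each appearing in the body. In the free term algebra distinct substitutions yield syntactically distinct ground instances.
Number of ground instances = 1^2 = 1.

1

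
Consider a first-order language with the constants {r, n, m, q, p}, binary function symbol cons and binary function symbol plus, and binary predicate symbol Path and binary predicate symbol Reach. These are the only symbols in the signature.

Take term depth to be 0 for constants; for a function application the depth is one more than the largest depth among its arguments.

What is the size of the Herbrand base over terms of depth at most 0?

First count ground terms of depth ≤ 0.
Let N_k count ground terms of depth at most k. Each non-constant term of depth ≤ k is some function symbol applied to depth-≤(k−1) arguments, giving N_k = 5 + N_{k-1}^2 + N_{k-1}^2.
N_0 = 5
Explicitly: r, n, m, q, p.
So |H| = 5.
Each predicate of arity r yields |H|^r ground atoms (one per choice of an r-tuple from H):
  Path: 5^2 = 25;  Reach: 5^2 = 25
Total ground atoms: 25 + 25 = 50.

50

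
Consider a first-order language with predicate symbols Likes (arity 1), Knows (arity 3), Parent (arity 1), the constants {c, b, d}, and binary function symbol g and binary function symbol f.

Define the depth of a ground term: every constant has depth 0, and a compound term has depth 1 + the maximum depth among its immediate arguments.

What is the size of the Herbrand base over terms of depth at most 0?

First count ground terms of depth ≤ 0.
If N_k denotes the number of depth-≤k ground terms, the 3 constants give N_0 = 3, and each function symbol of arity r contributes N_{k-1}^r new terms at level k: N_k = 3 + N_{k-1}^2 + N_{k-1}^2.
N_0 = 3
So |H| = 3.
A ground atom is a predicate applied to a tuple of terms from H, so the count is the sum over predicates of |H|^arity:
  Likes: 3;  Knows: 3^3 = 27;  Parent: 3
Total ground atoms: 3 + 27 + 3 = 33.

33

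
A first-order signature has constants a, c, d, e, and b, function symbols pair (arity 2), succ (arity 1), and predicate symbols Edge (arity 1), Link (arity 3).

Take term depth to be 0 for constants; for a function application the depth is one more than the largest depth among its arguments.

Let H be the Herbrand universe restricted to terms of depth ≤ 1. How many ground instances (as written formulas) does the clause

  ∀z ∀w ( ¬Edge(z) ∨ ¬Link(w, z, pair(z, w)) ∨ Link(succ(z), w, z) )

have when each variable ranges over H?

Ground terms of depth ≤ 1:
  Write N_k for the number of ground terms of depth ≤ k. A term of depth ≤ k is either a constant or a function symbol applied to arguments of depth ≤ k−1, so N_k = 5 + N_{k-1}^2 + N_{k-1}.
  N_0 = 5
  N_1 = 5 + 5^2 + 5 = 35
So there are 35 ground terms available for substitution.
The body mentions every one of the 2 quantified variables; since ground terms form a free algebra, no two substitutions collapse to the same formula.
Number of ground instances = 35^2 = 1225.

1225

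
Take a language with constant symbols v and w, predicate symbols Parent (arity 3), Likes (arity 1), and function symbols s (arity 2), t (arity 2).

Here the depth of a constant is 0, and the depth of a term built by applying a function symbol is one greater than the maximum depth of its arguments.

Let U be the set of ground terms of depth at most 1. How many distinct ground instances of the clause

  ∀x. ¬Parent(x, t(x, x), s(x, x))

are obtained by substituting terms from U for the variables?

10

Ground terms of depth ≤ 1:
  Write N_k for the number of ground terms of depth ≤ k. A term of depth ≤ k is either a constant or a function symbol applied to arguments of depth ≤ k−1, so N_k = 2 + N_{k-1}^2 + N_{k-1}^2.
  N_0 = 2
  N_1 = 2 + 2^2 + 2^2 = 10
  Explicitly: v, w, s(v, v), s(v, w), s(w, v), s(w, w), t(v, v), t(v, w), t(w, v), t(w, w).
So there are 10 ground terms available for substitution.
The clause has 1 distinct variable (x), which appears in the body. In the free term algebra distinct substitutions yield syntactically distinct ground instances.
Number of ground instances = 10.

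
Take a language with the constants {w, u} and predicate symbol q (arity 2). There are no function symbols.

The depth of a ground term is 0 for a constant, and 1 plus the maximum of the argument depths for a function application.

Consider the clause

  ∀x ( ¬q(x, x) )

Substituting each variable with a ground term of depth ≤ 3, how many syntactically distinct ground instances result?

Ground terms of depth ≤ 3:
  With no function symbols every ground term is a constant, so there are exactly 2 ground terms at every depth bound.
  N_0 = 2
  N_1 = 2
  N_2 = 2
  N_3 = 2
  Explicitly: w, u.
So there are 2 ground terms available for substitution.
The clause has 1 distinct variable (x), which appears in the body. In the free term algebra distinct substitutions yield syntactically distinct ground instances.
Number of ground instances = 2.

2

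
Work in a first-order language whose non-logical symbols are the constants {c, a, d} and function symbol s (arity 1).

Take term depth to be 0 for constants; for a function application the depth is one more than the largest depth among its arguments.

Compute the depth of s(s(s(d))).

3

depth(s(d)) = 1 + depth(d) = 1 + 0 = 1
depth(s(s(d))) = 1 + depth(s(d)) = 1 + 1 = 2
depth(s(s(s(d)))) = 1 + depth(s(s(d))) = 1 + 2 = 3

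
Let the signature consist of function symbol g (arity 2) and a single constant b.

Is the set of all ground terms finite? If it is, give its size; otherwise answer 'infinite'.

The signature has at least one function symbol (g, arity 2) and at least one constant (b).
Iterating g gives infinitely many distinct ground terms: b, g(b, b), g(g(b, b), g(b, b)), ...
So the Herbrand universe is infinite.

infinite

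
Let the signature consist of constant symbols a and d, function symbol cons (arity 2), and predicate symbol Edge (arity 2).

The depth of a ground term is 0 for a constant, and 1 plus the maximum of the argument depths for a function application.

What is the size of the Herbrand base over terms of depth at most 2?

1444

First count ground terms of depth ≤ 2.
Let N_k count ground terms of depth at most k. Each non-constant term of depth ≤ k is some function symbol applied to depth-≤(k−1) arguments, giving N_k = 2 + N_{k-1}^2.
N_0 = 2
N_1 = 2 + 2^2 = 6
N_2 = 2 + 6^2 = 38
So |H| = 38.
Ground atoms are formed by filling each argument slot of a predicate with a term from H, so an r-ary predicate gives |H|^r atoms:
  Edge: 38^2 = 1444
Total ground atoms: 1444.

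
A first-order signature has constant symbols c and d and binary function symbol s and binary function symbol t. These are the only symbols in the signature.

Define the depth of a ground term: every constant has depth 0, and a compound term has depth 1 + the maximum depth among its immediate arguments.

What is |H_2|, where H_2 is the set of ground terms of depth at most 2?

202

Let N_k count ground terms of depth at most k. Each non-constant term of depth ≤ k is some function symbol applied to depth-≤(k−1) arguments, giving N_k = 2 + N_{k-1}^2 + N_{k-1}^2.
N_0 = 2
N_1 = 2 + 2^2 + 2^2 = 10
N_2 = 2 + 10^2 + 10^2 = 202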